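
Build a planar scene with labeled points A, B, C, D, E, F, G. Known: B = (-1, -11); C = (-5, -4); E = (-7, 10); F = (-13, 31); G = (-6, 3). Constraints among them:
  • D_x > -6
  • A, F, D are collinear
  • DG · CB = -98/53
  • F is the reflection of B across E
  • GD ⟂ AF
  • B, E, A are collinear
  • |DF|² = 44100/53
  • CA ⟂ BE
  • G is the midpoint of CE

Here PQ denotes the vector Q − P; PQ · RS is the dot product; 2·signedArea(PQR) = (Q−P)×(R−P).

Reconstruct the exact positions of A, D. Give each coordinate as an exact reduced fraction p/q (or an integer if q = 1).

A = (-167/53, -184/53)
D = (-269/53, 173/53)

1. A_x = -167/53  [B, E, A are collinear ∩ CA ⟂ BE]
2. A_y = -184/53  [B, E, A are collinear ∩ CA ⟂ BE]
   → A = (-167/53, -184/53)
3. D_x = -269/53  [A, F, D are collinear ∩ GD ⟂ AF]
4. D_y = 173/53  [A, F, D are collinear ∩ GD ⟂ AF]
   → D = (-269/53, 173/53)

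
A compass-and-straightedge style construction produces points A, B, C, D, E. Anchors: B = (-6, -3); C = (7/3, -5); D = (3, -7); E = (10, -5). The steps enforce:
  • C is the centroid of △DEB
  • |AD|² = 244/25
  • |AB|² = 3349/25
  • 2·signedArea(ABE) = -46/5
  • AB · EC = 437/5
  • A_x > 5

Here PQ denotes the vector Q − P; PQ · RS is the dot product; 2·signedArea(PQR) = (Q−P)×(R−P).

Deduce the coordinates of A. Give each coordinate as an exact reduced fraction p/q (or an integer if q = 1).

1. A_x = 27/5  [2·signedArea(ABE) = -46/5 ∩ AB · EC = 437/5]
2. A_y = -5  [2·signedArea(ABE) = -46/5 ∩ AB · EC = 437/5]
   → A = (27/5, -5)

A = (27/5, -5)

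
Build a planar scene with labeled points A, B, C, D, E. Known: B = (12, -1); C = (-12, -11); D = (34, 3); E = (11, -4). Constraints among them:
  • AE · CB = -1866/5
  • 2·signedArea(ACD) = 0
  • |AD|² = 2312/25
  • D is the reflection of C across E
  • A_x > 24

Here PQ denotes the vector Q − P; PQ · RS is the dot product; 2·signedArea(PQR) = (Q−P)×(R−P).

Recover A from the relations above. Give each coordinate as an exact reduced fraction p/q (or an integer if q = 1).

1. A_x = 124/5  [2·signedArea(ACD) = 0 ∩ AE · CB = -1866/5]
2. A_y = 1/5  [2·signedArea(ACD) = 0 ∩ AE · CB = -1866/5]
   → A = (124/5, 1/5)

A = (124/5, 1/5)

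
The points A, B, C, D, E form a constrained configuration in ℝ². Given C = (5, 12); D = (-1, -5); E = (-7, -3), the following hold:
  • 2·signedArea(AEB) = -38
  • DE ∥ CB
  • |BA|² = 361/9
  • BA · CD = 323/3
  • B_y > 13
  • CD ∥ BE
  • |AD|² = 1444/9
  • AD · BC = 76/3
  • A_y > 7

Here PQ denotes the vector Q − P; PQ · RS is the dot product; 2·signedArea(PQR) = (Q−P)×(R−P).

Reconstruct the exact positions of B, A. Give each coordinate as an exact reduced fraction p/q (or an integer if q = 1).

1. B_x = -1  [CD ∥ BE ∩ DE ∥ CB]
2. B_y = 14  [CD ∥ BE ∩ DE ∥ CB]
   → B = (-1, 14)
3. A_x = -1  [2·signedArea(AEB) = -38 ∩ BA · CD = 323/3]
4. A_y = 23/3  [2·signedArea(AEB) = -38 ∩ BA · CD = 323/3]
   → A = (-1, 23/3)

A = (-1, 23/3)
B = (-1, 14)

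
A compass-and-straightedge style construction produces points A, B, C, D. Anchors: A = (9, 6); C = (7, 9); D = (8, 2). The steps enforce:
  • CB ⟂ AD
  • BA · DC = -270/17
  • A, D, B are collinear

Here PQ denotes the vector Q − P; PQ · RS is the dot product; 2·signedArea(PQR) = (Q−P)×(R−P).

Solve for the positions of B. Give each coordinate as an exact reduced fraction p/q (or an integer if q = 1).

B = (163/17, 142/17)

1. B_x = 163/17  [A, D, B are collinear ∩ CB ⟂ AD]
2. B_y = 142/17  [A, D, B are collinear ∩ CB ⟂ AD]
   → B = (163/17, 142/17)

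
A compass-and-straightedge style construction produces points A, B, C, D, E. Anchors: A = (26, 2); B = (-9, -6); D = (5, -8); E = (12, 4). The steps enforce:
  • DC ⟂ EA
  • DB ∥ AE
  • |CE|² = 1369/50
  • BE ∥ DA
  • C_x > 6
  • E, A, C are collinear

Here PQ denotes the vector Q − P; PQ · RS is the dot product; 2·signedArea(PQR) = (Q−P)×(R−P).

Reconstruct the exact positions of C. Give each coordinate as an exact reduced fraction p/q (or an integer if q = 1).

C = (341/50, 237/50)

1. C_x = 341/50  [E, A, C are collinear ∩ DC ⟂ EA]
2. C_y = 237/50  [E, A, C are collinear ∩ DC ⟂ EA]
   → C = (341/50, 237/50)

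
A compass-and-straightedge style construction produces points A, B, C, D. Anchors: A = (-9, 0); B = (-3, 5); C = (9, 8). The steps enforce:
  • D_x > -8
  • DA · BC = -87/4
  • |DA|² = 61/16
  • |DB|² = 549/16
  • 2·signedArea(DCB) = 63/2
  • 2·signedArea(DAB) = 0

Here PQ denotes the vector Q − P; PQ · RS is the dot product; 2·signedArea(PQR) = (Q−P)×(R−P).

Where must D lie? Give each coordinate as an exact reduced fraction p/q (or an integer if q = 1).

1. D_x = -15/2  [2·signedArea(DAB) = 0 ∩ 2·signedArea(DCB) = 63/2]
2. D_y = 5/4  [2·signedArea(DAB) = 0 ∩ 2·signedArea(DCB) = 63/2]
   → D = (-15/2, 5/4)

D = (-15/2, 5/4)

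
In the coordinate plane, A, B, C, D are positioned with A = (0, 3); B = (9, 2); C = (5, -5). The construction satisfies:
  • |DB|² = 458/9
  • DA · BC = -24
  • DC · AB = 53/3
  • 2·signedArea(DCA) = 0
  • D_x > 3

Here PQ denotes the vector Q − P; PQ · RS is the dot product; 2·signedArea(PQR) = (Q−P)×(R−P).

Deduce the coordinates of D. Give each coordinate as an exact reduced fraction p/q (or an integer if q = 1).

1. D_x = 10/3  [2·signedArea(DCA) = 0 ∩ DA · BC = -24]
2. D_y = -7/3  [2·signedArea(DCA) = 0 ∩ DA · BC = -24]
   → D = (10/3, -7/3)

D = (10/3, -7/3)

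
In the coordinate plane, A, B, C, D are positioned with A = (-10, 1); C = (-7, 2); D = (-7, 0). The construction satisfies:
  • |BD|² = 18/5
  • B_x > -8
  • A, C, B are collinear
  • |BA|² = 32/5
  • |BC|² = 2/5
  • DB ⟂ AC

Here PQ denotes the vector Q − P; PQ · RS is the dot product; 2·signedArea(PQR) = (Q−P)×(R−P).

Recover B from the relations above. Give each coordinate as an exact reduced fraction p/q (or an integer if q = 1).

B = (-38/5, 9/5)

1. B_x = -38/5  [A, C, B are collinear ∩ DB ⟂ AC]
2. B_y = 9/5  [A, C, B are collinear ∩ DB ⟂ AC]
   → B = (-38/5, 9/5)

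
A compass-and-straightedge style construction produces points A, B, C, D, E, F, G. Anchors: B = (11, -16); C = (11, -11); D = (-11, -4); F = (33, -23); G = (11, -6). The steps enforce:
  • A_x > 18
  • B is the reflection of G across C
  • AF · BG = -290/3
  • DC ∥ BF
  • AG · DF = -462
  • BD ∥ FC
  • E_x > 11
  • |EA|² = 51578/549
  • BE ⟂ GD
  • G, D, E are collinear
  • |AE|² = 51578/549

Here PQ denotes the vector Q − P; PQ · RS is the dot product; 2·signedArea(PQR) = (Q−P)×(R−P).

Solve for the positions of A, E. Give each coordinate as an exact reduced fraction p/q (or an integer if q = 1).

1. A_x = 55/3  [AF · BG = -290/3 ∩ AG · DF = -462]
2. A_y = -40/3  [AF · BG = -290/3 ∩ AG · DF = -462]
   → A = (55/3, -40/3)
3. E_x = 726/61  [G, D, E are collinear ∩ BE ⟂ GD]
4. E_y = -371/61  [G, D, E are collinear ∩ BE ⟂ GD]
   → E = (726/61, -371/61)

A = (55/3, -40/3)
E = (726/61, -371/61)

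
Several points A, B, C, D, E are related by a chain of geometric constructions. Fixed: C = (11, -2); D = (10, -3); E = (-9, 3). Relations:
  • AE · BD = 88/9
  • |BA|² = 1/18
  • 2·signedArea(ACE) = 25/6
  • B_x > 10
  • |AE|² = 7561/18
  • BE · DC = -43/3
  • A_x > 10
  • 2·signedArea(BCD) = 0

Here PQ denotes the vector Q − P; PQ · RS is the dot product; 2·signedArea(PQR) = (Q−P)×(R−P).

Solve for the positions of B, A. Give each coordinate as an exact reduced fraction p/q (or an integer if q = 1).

A = (65/6, -13/6)
B = (32/3, -7/3)

1. B_x = 32/3  [2·signedArea(BCD) = 0 ∩ BE · DC = -43/3]
2. B_y = -7/3  [2·signedArea(BCD) = 0 ∩ BE · DC = -43/3]
   → B = (32/3, -7/3)
3. A_x = 65/6  [2·signedArea(ACE) = 25/6 ∩ AE · BD = 88/9]
4. A_y = -13/6  [2·signedArea(ACE) = 25/6 ∩ AE · BD = 88/9]
   → A = (65/6, -13/6)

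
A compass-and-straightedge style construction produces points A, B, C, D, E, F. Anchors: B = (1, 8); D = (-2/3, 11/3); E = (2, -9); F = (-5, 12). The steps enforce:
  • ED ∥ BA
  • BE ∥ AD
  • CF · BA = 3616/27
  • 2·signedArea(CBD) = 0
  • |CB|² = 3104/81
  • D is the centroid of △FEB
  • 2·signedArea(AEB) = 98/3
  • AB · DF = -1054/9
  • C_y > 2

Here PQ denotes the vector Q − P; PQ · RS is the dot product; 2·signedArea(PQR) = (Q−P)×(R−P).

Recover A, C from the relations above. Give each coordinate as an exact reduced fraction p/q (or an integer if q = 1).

A = (-5/3, 62/3)
C = (-11/9, 20/9)

1. A_x = -5/3  [BE ∥ AD ∩ ED ∥ BA]
2. A_y = 62/3  [BE ∥ AD ∩ ED ∥ BA]
   → A = (-5/3, 62/3)
3. C_x = -11/9  [2·signedArea(CBD) = 0 ∩ CF · BA = 3616/27]
4. C_y = 20/9  [2·signedArea(CBD) = 0 ∩ CF · BA = 3616/27]
   → C = (-11/9, 20/9)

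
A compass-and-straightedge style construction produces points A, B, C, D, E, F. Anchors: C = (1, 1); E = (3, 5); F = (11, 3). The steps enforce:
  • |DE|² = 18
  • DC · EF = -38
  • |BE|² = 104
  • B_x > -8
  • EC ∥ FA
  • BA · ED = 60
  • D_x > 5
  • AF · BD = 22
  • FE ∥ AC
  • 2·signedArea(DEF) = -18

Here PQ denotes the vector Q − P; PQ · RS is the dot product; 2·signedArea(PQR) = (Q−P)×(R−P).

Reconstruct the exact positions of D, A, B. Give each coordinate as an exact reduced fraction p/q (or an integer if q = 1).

A = (9, -1)
B = (-7, 3)
D = (6, 2)

1. D_x = 6  [2·signedArea(DEF) = -18 ∩ DC · EF = -38]
2. D_y = 2  [2·signedArea(DEF) = -18 ∩ DC · EF = -38]
   → D = (6, 2)
3. A_x = 9  [FE ∥ AC ∩ EC ∥ FA]
4. A_y = -1  [FE ∥ AC ∩ EC ∥ FA]
   → A = (9, -1)
5. B_x = -7  [BA · ED = 60 ∩ AF · BD = 22]
6. B_y = 3  [BA · ED = 60 ∩ AF · BD = 22]
   → B = (-7, 3)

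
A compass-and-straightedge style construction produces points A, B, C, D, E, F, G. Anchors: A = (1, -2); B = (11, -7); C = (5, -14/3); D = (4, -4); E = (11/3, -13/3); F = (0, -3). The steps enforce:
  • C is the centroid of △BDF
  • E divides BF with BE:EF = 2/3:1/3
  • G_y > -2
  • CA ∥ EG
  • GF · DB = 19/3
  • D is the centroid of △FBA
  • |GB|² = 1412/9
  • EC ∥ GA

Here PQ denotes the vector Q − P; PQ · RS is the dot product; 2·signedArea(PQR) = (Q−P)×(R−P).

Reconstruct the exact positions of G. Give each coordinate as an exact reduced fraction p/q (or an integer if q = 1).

1. G_x = -1/3  [EC ∥ GA ∩ CA ∥ EG]
2. G_y = -5/3  [EC ∥ GA ∩ CA ∥ EG]
   → G = (-1/3, -5/3)

G = (-1/3, -5/3)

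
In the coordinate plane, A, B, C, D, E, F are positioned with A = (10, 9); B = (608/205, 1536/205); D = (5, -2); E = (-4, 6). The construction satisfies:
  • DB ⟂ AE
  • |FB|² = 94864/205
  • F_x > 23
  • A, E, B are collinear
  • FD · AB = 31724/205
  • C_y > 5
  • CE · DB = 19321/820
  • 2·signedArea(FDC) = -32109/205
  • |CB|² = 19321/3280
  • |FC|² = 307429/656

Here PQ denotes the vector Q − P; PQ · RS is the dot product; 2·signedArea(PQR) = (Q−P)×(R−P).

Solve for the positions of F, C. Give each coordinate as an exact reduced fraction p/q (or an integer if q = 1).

1. F_x = 24  [line 1442/205·x + 309/205·y + -38316/205 = 0 ∩ |FB|² = 94864/205]
2. F_y = 12  [line 1442/205·x + 309/205·y + -38316/205 = 0 ∩ |FB|² = 94864/205]
   → F = (24, 12)
3. C_x = 2849/820  [CE · DB = 19321/820 ∩ 2·signedArea(FDC) = -32109/205]
4. C_y = 2099/410  [CE · DB = 19321/820 ∩ 2·signedArea(FDC) = -32109/205]
   → C = (2849/820, 2099/410)

C = (2849/820, 2099/410)
F = (24, 12)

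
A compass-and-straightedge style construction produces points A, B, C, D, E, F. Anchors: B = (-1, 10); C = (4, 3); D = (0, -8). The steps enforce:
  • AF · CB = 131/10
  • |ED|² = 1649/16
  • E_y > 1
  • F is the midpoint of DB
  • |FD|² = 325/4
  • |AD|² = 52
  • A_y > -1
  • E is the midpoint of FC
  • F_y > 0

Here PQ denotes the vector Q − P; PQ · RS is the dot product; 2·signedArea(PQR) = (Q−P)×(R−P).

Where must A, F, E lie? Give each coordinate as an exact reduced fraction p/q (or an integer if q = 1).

A = (-2/5, -4/5)
E = (7/4, 2)
F = (-1/2, 1)

1. F_x = -1/2  [F is the midpoint of DB]
2. F_y = 1  [F is the midpoint of DB]
   → F = (-1/2, 1)
3. E_x = 7/4  [E is the midpoint of FC]
4. E_y = 2  [E is the midpoint of FC]
   → E = (7/4, 2)
5. A_x = -2/5  [line 5·x + -7·y + -18/5 = 0 ∩ |AD|² = 52]
6. A_y = -4/5  [line 5·x + -7·y + -18/5 = 0 ∩ |AD|² = 52]
   → A = (-2/5, -4/5)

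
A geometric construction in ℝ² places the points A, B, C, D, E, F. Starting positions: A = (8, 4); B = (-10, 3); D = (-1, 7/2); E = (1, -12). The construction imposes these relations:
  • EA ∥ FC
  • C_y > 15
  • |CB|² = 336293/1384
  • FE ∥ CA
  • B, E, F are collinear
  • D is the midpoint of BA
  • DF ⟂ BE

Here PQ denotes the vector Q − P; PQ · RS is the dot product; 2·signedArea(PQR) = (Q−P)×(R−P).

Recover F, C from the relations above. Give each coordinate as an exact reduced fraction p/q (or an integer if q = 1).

C = (-63/692, 10403/692)
F = (-4907/692, -669/692)

1. F_x = -4907/692  [B, E, F are collinear ∩ DF ⟂ BE]
2. F_y = -669/692  [B, E, F are collinear ∩ DF ⟂ BE]
   → F = (-4907/692, -669/692)
3. C_x = -63/692  [FE ∥ CA ∩ EA ∥ FC]
4. C_y = 10403/692  [FE ∥ CA ∩ EA ∥ FC]
   → C = (-63/692, 10403/692)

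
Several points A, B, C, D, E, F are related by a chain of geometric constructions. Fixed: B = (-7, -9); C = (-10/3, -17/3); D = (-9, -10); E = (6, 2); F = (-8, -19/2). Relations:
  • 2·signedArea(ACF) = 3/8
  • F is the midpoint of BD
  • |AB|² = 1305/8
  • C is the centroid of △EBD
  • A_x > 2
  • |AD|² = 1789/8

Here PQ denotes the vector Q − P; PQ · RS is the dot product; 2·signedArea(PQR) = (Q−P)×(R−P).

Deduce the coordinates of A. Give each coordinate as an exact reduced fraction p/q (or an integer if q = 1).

1. A_x = 11/4  [line 23/6·x + -14/3·y + -337/24 = 0 ∩ |AD|² = 1789/8]
2. A_y = -3/4  [line 23/6·x + -14/3·y + -337/24 = 0 ∩ |AD|² = 1789/8]
   → A = (11/4, -3/4)

A = (11/4, -3/4)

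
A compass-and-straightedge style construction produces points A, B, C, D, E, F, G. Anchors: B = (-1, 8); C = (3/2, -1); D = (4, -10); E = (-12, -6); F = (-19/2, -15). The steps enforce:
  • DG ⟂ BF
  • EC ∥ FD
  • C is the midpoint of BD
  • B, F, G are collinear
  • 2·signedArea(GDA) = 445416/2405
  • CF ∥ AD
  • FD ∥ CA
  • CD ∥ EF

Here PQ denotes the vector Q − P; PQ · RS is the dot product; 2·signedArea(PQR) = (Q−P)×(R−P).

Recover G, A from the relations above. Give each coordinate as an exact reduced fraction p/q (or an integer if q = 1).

1. G_x = -15036/2405  [B, F, G are collinear ∩ DG ⟂ BF]
2. G_y = -14938/2405  [B, F, G are collinear ∩ DG ⟂ BF]
   → G = (-15036/2405, -14938/2405)
3. A_x = 15  [CF ∥ AD ∩ FD ∥ CA]
4. A_y = 4  [CF ∥ AD ∩ FD ∥ CA]
   → A = (15, 4)

A = (15, 4)
G = (-15036/2405, -14938/2405)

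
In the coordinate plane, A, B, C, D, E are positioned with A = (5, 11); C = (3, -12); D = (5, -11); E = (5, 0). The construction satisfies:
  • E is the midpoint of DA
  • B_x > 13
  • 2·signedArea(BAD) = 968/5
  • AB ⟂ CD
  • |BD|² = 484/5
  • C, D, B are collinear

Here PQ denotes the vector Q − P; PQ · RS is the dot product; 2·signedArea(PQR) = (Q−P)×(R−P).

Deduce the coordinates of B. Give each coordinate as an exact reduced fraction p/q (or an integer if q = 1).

B = (69/5, -33/5)

1. B_x = 69/5  [C, D, B are collinear ∩ AB ⟂ CD]
2. B_y = -33/5  [C, D, B are collinear ∩ AB ⟂ CD]
   → B = (69/5, -33/5)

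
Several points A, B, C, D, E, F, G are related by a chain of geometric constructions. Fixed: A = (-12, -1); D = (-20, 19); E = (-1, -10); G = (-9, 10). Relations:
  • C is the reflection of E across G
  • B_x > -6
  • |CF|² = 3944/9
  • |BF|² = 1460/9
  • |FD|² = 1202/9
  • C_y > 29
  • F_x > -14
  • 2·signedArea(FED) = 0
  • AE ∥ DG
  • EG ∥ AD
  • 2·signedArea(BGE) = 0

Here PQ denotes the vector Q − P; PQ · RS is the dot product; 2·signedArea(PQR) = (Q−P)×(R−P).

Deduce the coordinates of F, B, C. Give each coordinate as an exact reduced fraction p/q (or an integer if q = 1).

B = (-5, 0)
C = (-17, 30)
F = (-41/3, 28/3)

1. F_x = -41/3  [line -29·x + -19·y + -219 = 0 ∩ |FD|² = 1202/9]
2. F_y = 28/3  [line -29·x + -19·y + -219 = 0 ∩ |FD|² = 1202/9]
   → F = (-41/3, 28/3)
3. B_x = -5  [line 20·x + 8·y + 100 = 0 ∩ |BF|² = 1460/9]
4. B_y = 0  [line 20·x + 8·y + 100 = 0 ∩ |BF|² = 1460/9]
   → B = (-5, 0)
5. C_x = -17  [C is the reflection of E across G]
6. C_y = 30  [C is the reflection of E across G]
   → C = (-17, 30)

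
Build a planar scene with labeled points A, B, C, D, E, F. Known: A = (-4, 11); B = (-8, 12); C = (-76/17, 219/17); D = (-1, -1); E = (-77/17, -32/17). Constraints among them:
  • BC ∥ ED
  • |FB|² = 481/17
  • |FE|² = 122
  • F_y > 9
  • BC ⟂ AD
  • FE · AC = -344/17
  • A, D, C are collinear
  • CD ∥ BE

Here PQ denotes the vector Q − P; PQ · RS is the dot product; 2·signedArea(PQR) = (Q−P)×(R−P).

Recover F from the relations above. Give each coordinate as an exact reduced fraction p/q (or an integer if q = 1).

F = (-60/17, 155/17)

1. F_x = -60/17  [line 8/17·x + -32/17·y + 320/17 = 0 ∩ |FB|² = 481/17]
2. F_y = 155/17  [line 8/17·x + -32/17·y + 320/17 = 0 ∩ |FB|² = 481/17]
   → F = (-60/17, 155/17)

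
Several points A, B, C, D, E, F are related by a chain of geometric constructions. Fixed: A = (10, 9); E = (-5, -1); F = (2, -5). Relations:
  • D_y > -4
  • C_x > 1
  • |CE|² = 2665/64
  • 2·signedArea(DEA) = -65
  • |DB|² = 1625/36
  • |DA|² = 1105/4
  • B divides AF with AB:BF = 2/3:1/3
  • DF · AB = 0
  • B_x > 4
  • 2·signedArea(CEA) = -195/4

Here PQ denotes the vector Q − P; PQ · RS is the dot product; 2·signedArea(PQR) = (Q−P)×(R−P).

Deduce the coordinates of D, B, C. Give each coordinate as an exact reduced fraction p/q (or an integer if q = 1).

1. B_x = 14/3  [B divides AF with AB:BF = 2/3:1/3]
2. B_y = -1/3  [B divides AF with AB:BF = 2/3:1/3]
   → B = (14/3, -1/3)
3. C_x = 11/8  [line -10·x + 15·y + 55/4 = 0 ∩ |CE|² = 2665/64]
4. C_y = 0  [line -10·x + 15·y + 55/4 = 0 ∩ |CE|² = 2665/64]
   → C = (11/8, 0)
5. D_x = -3/2  [DF · AB = 0 ∩ 2·signedArea(DEA) = -65]
6. D_y = -3  [DF · AB = 0 ∩ 2·signedArea(DEA) = -65]
   → D = (-3/2, -3)

B = (14/3, -1/3)
C = (11/8, 0)
D = (-3/2, -3)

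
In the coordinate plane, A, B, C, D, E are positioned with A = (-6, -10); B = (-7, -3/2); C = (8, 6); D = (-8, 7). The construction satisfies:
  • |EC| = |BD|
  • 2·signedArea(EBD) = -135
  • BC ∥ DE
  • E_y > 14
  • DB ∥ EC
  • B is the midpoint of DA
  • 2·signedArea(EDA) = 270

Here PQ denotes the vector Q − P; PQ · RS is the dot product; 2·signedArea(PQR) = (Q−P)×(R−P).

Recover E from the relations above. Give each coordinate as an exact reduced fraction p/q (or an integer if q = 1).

1. E_x = 7  [DB ∥ EC ∩ BC ∥ DE]
2. E_y = 29/2  [DB ∥ EC ∩ BC ∥ DE]
   → E = (7, 29/2)

E = (7, 29/2)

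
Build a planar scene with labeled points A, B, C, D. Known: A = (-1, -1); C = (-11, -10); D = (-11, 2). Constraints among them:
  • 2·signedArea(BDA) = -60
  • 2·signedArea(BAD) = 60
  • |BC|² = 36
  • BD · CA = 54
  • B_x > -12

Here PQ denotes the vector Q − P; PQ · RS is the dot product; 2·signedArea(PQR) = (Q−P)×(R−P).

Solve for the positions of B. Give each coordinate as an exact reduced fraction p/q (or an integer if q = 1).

B = (-11, -4)

1. B_x = -11  [2·signedArea(BAD) = 60 ∩ BD · CA = 54]
2. B_y = -4  [2·signedArea(BAD) = 60 ∩ BD · CA = 54]
   → B = (-11, -4)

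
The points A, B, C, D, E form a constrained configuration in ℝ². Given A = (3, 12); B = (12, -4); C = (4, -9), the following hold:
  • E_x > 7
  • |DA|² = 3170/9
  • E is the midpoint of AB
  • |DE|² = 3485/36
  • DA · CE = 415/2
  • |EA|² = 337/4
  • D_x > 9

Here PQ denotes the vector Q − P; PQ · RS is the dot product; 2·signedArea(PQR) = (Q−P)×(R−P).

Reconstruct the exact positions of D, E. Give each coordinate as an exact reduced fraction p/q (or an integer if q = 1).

D = (28/3, -17/3)
E = (15/2, 4)

1. E_x = 15/2  [E is the midpoint of AB]
2. E_y = 4  [E is the midpoint of AB]
   → E = (15/2, 4)
3. D_x = 28/3  [line -7/2·x + -13·y + -41 = 0 ∩ |DE|² = 3485/36]
4. D_y = -17/3  [line -7/2·x + -13·y + -41 = 0 ∩ |DE|² = 3485/36]
   → D = (28/3, -17/3)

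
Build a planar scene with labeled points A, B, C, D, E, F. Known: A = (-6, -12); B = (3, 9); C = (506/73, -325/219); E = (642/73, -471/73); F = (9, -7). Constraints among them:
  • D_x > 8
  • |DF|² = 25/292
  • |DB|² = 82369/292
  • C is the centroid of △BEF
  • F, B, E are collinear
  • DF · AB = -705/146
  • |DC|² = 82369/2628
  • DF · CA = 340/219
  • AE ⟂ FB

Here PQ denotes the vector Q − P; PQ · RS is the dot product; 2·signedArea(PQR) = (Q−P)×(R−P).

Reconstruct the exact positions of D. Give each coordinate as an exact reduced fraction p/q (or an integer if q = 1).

1. D_x = 1299/146  [DF · AB = -705/146 ∩ DF · CA = 340/219]
2. D_y = -491/73  [DF · AB = -705/146 ∩ DF · CA = 340/219]
   → D = (1299/146, -491/73)

D = (1299/146, -491/73)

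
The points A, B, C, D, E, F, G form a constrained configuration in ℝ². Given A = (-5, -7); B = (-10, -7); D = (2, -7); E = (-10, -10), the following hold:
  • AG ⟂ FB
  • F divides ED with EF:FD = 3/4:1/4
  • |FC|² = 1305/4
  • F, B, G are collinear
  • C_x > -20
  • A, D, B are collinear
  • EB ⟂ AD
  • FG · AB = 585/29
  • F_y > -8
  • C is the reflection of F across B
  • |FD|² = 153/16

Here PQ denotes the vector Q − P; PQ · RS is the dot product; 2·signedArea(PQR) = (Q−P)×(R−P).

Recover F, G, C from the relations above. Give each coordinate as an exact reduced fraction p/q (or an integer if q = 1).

C = (-19, -25/4)
F = (-1, -31/4)
G = (-146/29, -215/29)

1. F_x = -1  [F divides ED with EF:FD = 3/4:1/4]
2. F_y = -31/4  [F divides ED with EF:FD = 3/4:1/4]
   → F = (-1, -31/4)
3. G_x = -146/29  [F, B, G are collinear ∩ AG ⟂ FB]
4. G_y = -215/29  [F, B, G are collinear ∩ AG ⟂ FB]
   → G = (-146/29, -215/29)
5. C_x = -19  [C is the reflection of F across B]
6. C_y = -25/4  [C is the reflection of F across B]
   → C = (-19, -25/4)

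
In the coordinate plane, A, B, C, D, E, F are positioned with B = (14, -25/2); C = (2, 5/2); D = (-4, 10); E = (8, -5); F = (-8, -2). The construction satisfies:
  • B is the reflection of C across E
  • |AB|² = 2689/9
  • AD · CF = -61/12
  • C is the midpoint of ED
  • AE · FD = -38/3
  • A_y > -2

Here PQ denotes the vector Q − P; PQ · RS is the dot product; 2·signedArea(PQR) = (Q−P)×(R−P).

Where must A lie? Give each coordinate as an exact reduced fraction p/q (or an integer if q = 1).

A = (2/3, -3/2)

1. A_x = 2/3  [AD · CF = -61/12 ∩ AE · FD = -38/3]
2. A_y = -3/2  [AD · CF = -61/12 ∩ AE · FD = -38/3]
   → A = (2/3, -3/2)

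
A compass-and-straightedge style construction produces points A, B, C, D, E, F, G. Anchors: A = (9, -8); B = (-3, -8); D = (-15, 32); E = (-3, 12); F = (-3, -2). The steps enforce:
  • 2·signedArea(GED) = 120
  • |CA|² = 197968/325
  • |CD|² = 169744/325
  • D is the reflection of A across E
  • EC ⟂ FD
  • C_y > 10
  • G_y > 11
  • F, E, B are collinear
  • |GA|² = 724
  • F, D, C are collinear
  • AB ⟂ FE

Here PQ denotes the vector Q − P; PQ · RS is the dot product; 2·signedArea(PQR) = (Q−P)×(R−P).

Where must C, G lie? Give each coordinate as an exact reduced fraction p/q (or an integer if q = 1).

C = (-2403/325, 3396/325)
G = (-9, 12)

1. C_x = -2403/325  [F, D, C are collinear ∩ EC ⟂ FD]
2. C_y = 3396/325  [F, D, C are collinear ∩ EC ⟂ FD]
   → C = (-2403/325, 3396/325)
3. G_x = -9  [line -20·x + -12·y + -36 = 0 ∩ |GA|² = 724]
4. G_y = 12  [line -20·x + -12·y + -36 = 0 ∩ |GA|² = 724]
   → G = (-9, 12)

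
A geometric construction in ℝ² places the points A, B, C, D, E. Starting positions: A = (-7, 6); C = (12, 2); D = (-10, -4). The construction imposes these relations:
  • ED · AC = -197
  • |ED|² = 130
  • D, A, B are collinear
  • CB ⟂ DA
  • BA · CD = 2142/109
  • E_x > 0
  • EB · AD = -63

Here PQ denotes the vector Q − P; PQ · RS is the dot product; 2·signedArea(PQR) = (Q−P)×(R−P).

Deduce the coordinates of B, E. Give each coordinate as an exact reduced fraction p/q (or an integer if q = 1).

B = (-712/109, 824/109)
E = (1, -1)

1. B_x = -712/109  [D, A, B are collinear ∩ CB ⟂ DA]
2. B_y = 824/109  [D, A, B are collinear ∩ CB ⟂ DA]
   → B = (-712/109, 824/109)
3. E_x = 1  [ED · AC = -197 ∩ EB · AD = -63]
4. E_y = -1  [ED · AC = -197 ∩ EB · AD = -63]
   → E = (1, -1)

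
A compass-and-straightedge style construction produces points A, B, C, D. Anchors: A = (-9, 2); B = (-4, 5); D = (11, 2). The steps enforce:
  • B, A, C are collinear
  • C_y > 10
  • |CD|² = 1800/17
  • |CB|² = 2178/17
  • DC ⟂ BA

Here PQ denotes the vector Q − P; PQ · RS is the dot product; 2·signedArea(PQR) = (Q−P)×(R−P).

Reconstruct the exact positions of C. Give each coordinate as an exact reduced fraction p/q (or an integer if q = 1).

1. C_x = 97/17  [B, A, C are collinear ∩ DC ⟂ BA]
2. C_y = 184/17  [B, A, C are collinear ∩ DC ⟂ BA]
   → C = (97/17, 184/17)

C = (97/17, 184/17)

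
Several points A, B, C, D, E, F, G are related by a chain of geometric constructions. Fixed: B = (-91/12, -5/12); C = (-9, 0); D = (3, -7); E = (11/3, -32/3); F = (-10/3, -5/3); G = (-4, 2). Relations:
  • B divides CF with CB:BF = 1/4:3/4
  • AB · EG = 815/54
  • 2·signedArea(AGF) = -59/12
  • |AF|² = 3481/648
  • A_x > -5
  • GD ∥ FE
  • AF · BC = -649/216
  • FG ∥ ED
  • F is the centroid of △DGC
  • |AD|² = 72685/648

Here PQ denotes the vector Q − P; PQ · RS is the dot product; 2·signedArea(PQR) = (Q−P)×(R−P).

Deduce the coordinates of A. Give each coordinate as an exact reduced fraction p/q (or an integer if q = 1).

A = (-179/36, -1/36)

1. A_x = -179/36  [AF · BC = -649/216 ∩ 2·signedArea(AGF) = -59/12]
2. A_y = -1/36  [AF · BC = -649/216 ∩ 2·signedArea(AGF) = -59/12]
   → A = (-179/36, -1/36)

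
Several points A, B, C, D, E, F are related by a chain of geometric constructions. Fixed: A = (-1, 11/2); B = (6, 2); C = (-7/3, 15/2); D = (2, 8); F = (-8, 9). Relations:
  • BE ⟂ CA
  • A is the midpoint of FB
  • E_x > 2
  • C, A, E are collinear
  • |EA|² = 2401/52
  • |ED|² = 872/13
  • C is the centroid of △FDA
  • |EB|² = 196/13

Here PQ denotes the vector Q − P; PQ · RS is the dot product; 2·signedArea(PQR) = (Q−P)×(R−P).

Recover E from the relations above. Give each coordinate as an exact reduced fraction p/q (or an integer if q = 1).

E = (36/13, -2/13)

1. E_x = 36/13  [C, A, E are collinear ∩ BE ⟂ CA]
2. E_y = -2/13  [C, A, E are collinear ∩ BE ⟂ CA]
   → E = (36/13, -2/13)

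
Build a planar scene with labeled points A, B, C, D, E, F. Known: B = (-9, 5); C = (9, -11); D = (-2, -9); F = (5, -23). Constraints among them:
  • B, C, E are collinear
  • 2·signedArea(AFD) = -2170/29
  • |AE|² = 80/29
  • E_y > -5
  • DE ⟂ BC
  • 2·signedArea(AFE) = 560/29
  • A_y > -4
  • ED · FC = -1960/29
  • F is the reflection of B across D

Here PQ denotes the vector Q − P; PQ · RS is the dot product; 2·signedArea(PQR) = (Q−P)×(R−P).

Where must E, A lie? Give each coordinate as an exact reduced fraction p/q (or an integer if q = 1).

A = (18/29, -103/29)
E = (54/29, -135/29)

1. E_x = 54/29  [B, C, E are collinear ∩ DE ⟂ BC]
2. E_y = -135/29  [B, C, E are collinear ∩ DE ⟂ BC]
   → E = (54/29, -135/29)
3. A_x = 18/29  [2·signedArea(AFD) = -2170/29 ∩ 2·signedArea(AFE) = 560/29]
4. A_y = -103/29  [2·signedArea(AFD) = -2170/29 ∩ 2·signedArea(AFE) = 560/29]
   → A = (18/29, -103/29)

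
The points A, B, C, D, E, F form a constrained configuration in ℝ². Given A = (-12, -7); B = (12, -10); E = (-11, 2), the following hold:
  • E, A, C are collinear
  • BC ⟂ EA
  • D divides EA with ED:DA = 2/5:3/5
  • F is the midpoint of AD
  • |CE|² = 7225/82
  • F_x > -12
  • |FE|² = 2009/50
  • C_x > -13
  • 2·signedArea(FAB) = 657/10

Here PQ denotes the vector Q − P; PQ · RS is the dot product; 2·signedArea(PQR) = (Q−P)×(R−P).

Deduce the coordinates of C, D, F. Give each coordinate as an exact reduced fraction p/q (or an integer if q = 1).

1. C_x = -987/82  [E, A, C are collinear ∩ BC ⟂ EA]
2. C_y = -601/82  [E, A, C are collinear ∩ BC ⟂ EA]
   → C = (-987/82, -601/82)
3. D_x = -57/5  [D divides EA with ED:DA = 2/5:3/5]
4. D_y = -8/5  [D divides EA with ED:DA = 2/5:3/5]
   → D = (-57/5, -8/5)
5. F_x = -117/10  [F is the midpoint of AD]
6. F_y = -43/10  [F is the midpoint of AD]
   → F = (-117/10, -43/10)

C = (-987/82, -601/82)
D = (-57/5, -8/5)
F = (-117/10, -43/10)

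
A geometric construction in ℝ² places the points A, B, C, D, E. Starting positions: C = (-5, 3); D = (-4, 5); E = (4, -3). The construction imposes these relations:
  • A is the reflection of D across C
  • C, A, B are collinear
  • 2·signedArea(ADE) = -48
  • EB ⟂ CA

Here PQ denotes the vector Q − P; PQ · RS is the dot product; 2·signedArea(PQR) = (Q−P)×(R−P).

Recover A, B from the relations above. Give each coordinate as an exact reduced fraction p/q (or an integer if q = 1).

1. A_x = -6  [A is the reflection of D across C]
2. A_y = 1  [A is the reflection of D across C]
   → A = (-6, 1)
3. B_x = -28/5  [C, A, B are collinear ∩ EB ⟂ CA]
4. B_y = 9/5  [C, A, B are collinear ∩ EB ⟂ CA]
   → B = (-28/5, 9/5)

A = (-6, 1)
B = (-28/5, 9/5)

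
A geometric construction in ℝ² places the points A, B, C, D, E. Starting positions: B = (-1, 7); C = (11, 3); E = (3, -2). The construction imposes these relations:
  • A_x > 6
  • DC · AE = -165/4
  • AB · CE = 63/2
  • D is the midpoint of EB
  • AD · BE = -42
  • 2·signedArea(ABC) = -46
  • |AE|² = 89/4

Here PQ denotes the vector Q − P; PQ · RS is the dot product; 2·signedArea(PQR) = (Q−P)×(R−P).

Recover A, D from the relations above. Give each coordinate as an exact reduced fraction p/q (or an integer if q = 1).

1. A_x = 7  [AB · CE = 63/2 ∩ 2·signedArea(ABC) = -46]
2. A_y = 1/2  [AB · CE = 63/2 ∩ 2·signedArea(ABC) = -46]
   → A = (7, 1/2)
3. D_x = 1  [AD · BE = -42 ∩ D is the midpoint of EB]
4. D_y = 5/2  [AD · BE = -42 ∩ D is the midpoint of EB]
   → D = (1, 5/2)

A = (7, 1/2)
D = (1, 5/2)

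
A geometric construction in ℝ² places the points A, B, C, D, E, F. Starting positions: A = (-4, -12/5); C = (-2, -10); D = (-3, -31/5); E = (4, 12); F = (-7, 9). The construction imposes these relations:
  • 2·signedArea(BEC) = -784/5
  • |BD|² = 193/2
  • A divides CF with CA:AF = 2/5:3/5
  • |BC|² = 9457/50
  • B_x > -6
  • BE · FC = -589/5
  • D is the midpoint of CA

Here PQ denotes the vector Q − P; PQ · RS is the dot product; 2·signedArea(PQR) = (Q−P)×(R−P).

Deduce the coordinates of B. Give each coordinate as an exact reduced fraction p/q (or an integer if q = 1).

1. B_x = -11/2  [2·signedArea(BEC) = -784/5 ∩ BE · FC = -589/5]
2. B_y = 33/10  [2·signedArea(BEC) = -784/5 ∩ BE · FC = -589/5]
   → B = (-11/2, 33/10)

B = (-11/2, 33/10)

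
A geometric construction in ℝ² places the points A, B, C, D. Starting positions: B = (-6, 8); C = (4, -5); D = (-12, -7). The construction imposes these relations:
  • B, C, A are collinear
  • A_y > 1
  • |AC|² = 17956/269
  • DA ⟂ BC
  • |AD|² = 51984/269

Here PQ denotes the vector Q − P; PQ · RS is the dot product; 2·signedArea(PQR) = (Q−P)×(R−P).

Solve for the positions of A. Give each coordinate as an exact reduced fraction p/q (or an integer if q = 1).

1. A_x = -264/269  [B, C, A are collinear ∩ DA ⟂ BC]
2. A_y = 397/269  [B, C, A are collinear ∩ DA ⟂ BC]
   → A = (-264/269, 397/269)

A = (-264/269, 397/269)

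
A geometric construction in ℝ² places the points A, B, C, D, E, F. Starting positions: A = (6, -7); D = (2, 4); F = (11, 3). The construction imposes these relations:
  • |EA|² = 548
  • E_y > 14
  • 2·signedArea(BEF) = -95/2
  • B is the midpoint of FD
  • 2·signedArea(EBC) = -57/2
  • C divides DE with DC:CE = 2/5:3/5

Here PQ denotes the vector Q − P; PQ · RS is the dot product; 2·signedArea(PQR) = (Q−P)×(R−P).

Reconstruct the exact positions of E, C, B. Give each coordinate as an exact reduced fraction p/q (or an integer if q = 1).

B = (13/2, 7/2)
C = (2/5, 42/5)
E = (-2, 15)

1. B_x = 13/2  [B is the midpoint of FD]
2. B_y = 7/2  [B is the midpoint of FD]
   → B = (13/2, 7/2)
3. E_x = -2  [line -1/2·x + -9/2·y + 133/2 = 0 ∩ |EA|² = 548]
4. E_y = 15  [line -1/2·x + -9/2·y + 133/2 = 0 ∩ |EA|² = 548]
   → E = (-2, 15)
5. C_x = 2/5  [2·signedArea(EBC) = -57/2 ∩ C divides DE with DC:CE = 2/5:3/5]
6. C_y = 42/5  [2·signedArea(EBC) = -57/2 ∩ C divides DE with DC:CE = 2/5:3/5]
   → C = (2/5, 42/5)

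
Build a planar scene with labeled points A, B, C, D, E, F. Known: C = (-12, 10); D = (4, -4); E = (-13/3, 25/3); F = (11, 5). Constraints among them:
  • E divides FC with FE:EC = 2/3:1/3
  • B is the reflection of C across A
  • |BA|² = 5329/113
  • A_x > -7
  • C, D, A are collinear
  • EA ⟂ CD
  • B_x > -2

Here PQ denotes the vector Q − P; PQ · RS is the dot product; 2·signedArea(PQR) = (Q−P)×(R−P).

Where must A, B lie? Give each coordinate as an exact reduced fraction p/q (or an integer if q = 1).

1. A_x = -772/113  [C, D, A are collinear ∩ EA ⟂ CD]
2. A_y = 619/113  [C, D, A are collinear ∩ EA ⟂ CD]
   → A = (-772/113, 619/113)
3. B_x = -188/113  [B is the reflection of C across A]
4. B_y = 108/113  [B is the reflection of C across A]
   → B = (-188/113, 108/113)

A = (-772/113, 619/113)
B = (-188/113, 108/113)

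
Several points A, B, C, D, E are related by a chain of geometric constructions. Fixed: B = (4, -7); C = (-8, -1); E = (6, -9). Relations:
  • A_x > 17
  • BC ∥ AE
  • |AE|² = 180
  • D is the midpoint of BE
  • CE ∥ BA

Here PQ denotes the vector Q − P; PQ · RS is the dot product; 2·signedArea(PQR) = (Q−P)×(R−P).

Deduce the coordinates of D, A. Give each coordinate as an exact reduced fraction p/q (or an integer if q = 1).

1. D_x = 5  [D is the midpoint of BE]
2. D_y = -8  [D is the midpoint of BE]
   → D = (5, -8)
3. A_x = 18  [BC ∥ AE ∩ CE ∥ BA]
4. A_y = -15  [BC ∥ AE ∩ CE ∥ BA]
   → A = (18, -15)

A = (18, -15)
D = (5, -8)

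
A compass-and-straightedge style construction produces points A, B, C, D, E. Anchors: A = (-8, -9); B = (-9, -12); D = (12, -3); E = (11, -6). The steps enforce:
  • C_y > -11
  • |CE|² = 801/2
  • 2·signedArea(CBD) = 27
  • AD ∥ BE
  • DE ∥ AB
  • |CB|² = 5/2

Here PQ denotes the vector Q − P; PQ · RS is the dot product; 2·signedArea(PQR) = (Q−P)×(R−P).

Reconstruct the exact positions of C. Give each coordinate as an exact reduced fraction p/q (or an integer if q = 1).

1. C_x = -17/2  [line -9·x + 21·y + 144 = 0 ∩ |CB|² = 5/2]
2. C_y = -21/2  [line -9·x + 21·y + 144 = 0 ∩ |CB|² = 5/2]
   → C = (-17/2, -21/2)

C = (-17/2, -21/2)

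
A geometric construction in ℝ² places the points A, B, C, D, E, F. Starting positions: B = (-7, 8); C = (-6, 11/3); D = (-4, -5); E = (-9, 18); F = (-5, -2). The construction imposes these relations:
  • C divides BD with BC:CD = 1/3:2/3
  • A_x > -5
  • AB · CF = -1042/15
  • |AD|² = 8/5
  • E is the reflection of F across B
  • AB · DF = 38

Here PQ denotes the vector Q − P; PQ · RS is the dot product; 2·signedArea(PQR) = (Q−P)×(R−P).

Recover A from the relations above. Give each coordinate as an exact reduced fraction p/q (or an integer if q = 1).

A = (-22/5, -19/5)

1. A_x = -22/5  [AB · DF = 38 ∩ AB · CF = -1042/15]
2. A_y = -19/5  [AB · DF = 38 ∩ AB · CF = -1042/15]
   → A = (-22/5, -19/5)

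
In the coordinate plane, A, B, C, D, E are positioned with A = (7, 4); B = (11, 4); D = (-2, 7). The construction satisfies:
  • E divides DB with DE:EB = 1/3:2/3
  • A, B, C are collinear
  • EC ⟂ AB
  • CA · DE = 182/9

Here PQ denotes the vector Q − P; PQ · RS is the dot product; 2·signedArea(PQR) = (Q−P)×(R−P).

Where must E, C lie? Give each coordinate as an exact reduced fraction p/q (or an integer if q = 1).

C = (7/3, 4)
E = (7/3, 6)

1. E_x = 7/3  [E divides DB with DE:EB = 1/3:2/3]
2. E_y = 6  [E divides DB with DE:EB = 1/3:2/3]
   → E = (7/3, 6)
3. C_x = 7/3  [A, B, C are collinear ∩ EC ⟂ AB]
4. C_y = 4  [A, B, C are collinear ∩ EC ⟂ AB]
   → C = (7/3, 4)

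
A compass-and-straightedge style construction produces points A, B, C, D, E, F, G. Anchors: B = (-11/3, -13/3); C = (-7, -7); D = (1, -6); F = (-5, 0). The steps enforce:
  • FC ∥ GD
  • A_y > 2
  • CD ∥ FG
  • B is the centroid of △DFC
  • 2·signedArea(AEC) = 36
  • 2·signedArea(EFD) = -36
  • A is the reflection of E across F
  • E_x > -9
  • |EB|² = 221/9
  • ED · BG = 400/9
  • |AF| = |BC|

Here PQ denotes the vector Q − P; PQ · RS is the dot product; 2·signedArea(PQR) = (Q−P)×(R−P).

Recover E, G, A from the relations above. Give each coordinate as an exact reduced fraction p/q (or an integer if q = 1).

A = (-5/3, 8/3)
E = (-25/3, -8/3)
G = (3, 1)

1. G_x = 3  [FC ∥ GD ∩ CD ∥ FG]
2. G_y = 1  [FC ∥ GD ∩ CD ∥ FG]
   → G = (3, 1)
3. E_x = -25/3  [ED · BG = 400/9 ∩ 2·signedArea(EFD) = -36]
4. E_y = -8/3  [ED · BG = 400/9 ∩ 2·signedArea(EFD) = -36]
   → E = (-25/3, -8/3)
5. A_x = -5/3  [A is the reflection of E across F]
6. A_y = 8/3  [A is the reflection of E across F]
   → A = (-5/3, 8/3)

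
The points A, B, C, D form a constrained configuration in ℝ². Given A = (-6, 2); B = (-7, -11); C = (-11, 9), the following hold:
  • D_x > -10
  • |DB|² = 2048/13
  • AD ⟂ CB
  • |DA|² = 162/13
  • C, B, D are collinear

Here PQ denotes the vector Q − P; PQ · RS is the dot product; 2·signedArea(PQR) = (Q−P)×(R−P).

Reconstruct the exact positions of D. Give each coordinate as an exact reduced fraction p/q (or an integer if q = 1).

1. D_x = -123/13  [C, B, D are collinear ∩ AD ⟂ CB]
2. D_y = 17/13  [C, B, D are collinear ∩ AD ⟂ CB]
   → D = (-123/13, 17/13)

D = (-123/13, 17/13)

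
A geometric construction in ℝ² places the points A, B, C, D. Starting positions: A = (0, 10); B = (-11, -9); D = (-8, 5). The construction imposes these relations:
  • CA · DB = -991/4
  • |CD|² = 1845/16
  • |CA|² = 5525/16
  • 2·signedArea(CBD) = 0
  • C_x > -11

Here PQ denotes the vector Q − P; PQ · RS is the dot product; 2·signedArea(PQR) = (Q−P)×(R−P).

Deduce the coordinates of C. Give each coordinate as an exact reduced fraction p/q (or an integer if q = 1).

C = (-41/4, -11/2)

1. C_x = -41/4  [2·signedArea(CBD) = 0 ∩ CA · DB = -991/4]
2. C_y = -11/2  [2·signedArea(CBD) = 0 ∩ CA · DB = -991/4]
   → C = (-41/4, -11/2)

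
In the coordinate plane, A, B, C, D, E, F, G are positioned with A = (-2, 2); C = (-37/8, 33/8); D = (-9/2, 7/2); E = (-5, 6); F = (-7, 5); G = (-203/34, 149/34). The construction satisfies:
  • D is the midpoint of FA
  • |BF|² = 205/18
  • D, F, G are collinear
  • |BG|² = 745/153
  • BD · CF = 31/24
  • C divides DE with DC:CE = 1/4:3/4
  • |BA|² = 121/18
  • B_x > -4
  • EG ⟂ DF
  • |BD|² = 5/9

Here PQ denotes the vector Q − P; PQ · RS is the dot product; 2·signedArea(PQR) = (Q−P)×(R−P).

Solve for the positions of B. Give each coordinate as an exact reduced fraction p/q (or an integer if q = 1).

1. B_x = -23/6  [line 19/8·x + -7/8·y + 299/24 = 0 ∩ |BD|² = 5/9]
2. B_y = 23/6  [line 19/8·x + -7/8·y + 299/24 = 0 ∩ |BD|² = 5/9]
   → B = (-23/6, 23/6)

B = (-23/6, 23/6)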